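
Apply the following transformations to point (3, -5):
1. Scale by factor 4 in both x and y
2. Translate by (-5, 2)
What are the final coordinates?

Step 1: Scale (3, -5) by 4 → (12, -20)
Step 2: Translate by (-5, 2) → (7, -18)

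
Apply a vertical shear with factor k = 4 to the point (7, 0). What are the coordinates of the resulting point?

Shear matrix for vertical shear with factor k = 4:
[[1, 0], [4, 1]]
Result: (7, 0) → (7, 28)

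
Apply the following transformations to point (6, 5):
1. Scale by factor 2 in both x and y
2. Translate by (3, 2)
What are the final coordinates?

Step 1: Scale (6, 5) by 2 → (12, 10)
Step 2: Translate by (3, 2) → (15, 12)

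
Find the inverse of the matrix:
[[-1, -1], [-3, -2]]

For [[a,b],[c,d]], inverse = (1/det)·[[d,-b],[-c,a]]
det = (-1)(-2) - (-1)(-3) = 2 - 3 = -1
Inverse = (1/-1)·[[-2, 1], [3, -1]]
= [[2, -1], [-3, 1]]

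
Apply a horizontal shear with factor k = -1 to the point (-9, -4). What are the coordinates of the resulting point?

Shear matrix for horizontal shear with factor k = -1:
[[1, -1], [0, 1]]
Result: (-9, -4) → (-5, -4)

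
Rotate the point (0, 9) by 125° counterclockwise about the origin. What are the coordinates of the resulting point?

Rotation matrix for 125°: [[cos 125°, -sin 125°], [sin 125°, cos 125°]] ≈ [[-0.573576, -0.819152], [0.819152, -0.573576]]
[[-0.573576, -0.819152], [0.819152, -0.573576]] × [0, 9]ᵀ ≈ [-7.3724, -5.1622]ᵀ
Result: (-7.3724, -5.1622)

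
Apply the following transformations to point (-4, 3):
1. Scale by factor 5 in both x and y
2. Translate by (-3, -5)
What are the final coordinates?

Step 1: Scale (-4, 3) by 5 → (-20, 15)
Step 2: Translate by (-3, -5) → (-23, 10)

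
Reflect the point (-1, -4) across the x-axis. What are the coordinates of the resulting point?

Reflection across x-axis: (-1, -4) → (-1, 4)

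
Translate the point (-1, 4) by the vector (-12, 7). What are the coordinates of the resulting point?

Translation by (-12, 7) (homogeneous matrix [[1, 0, -12], [0, 1, 7], [0, 0, 1]]):
x' = -1 + -12 = -13
y' = 4 + 7 = 11
Result: (-13, 11)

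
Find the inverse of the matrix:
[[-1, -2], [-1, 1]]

For [[a,b],[c,d]], inverse = (1/det)·[[d,-b],[-c,a]]
det = (-1)(1) - (-2)(-1) = -1 - 2 = -3
Inverse = (1/-3)·[[1, 2], [1, -1]]
= [[-1/3, -2/3], [-1/3, 1/3]]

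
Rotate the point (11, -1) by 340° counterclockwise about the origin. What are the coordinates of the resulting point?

Rotation matrix for 340°: [[cos 340°, -sin 340°], [sin 340°, cos 340°]] ≈ [[0.939693, 0.342020], [-0.342020, 0.939693]]
[[0.939693, 0.342020], [-0.342020, 0.939693]] × [11, -1]ᵀ ≈ [9.9946, -4.7019]ᵀ
Result: (9.9946, -4.7019)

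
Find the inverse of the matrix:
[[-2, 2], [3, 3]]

For [[a,b],[c,d]], inverse = (1/det)·[[d,-b],[-c,a]]
det = (-2)(3) - (2)(3) = -6 - 6 = -12
Inverse = (1/-12)·[[3, -2], [-3, -2]]
= [[-1/4, 1/6], [1/4, 1/6]]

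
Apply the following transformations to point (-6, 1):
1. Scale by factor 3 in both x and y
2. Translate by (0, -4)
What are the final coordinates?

Step 1: Scale (-6, 1) by 3 → (-18, 3)
Step 2: Translate by (0, -4) → (-18, -1)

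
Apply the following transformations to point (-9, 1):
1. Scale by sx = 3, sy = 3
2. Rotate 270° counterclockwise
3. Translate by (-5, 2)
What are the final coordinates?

Step 1: Scale → (-27, 3)
Step 2: Rotate 270° → (3, 27)
Step 3: Translate → (-2, 29)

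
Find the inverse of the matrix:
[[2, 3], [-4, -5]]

For [[a,b],[c,d]], inverse = (1/det)·[[d,-b],[-c,a]]
det = (2)(-5) - (3)(-4) = -10 - -12 = 2
Inverse = (1/2)·[[-5, -3], [4, 2]]
= [[-5/2, -3/2], [2, 1]]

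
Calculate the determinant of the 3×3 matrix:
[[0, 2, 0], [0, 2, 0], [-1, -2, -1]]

Expansion along first row:
det = 0·det([[2,0],[-2,-1]]) - 2·det([[0,0],[-1,-1]]) + 0·det([[0,2],[-1,-2]])
    = 0·(2·-1 - 0·-2) - 2·(0·-1 - 0·-1) + 0·(0·-2 - 2·-1)
    = 0·-2 - 2·0 + 0·2
    = 0 + 0 + 0 = 0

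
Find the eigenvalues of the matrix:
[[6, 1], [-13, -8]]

Characteristic equation: det(A - λI) = 0
λ² - (trace)λ + (det) = 0
trace = 6 + -8 = -2, det = (6)(-8) - (1)(-13) = -35
λ² - (-2)λ + (-35) = 0
λ = (-2 ± √((-2)² - 4·(-35))) / 2 = (-2 ± √144) / 2
Solving: λ = -7, 5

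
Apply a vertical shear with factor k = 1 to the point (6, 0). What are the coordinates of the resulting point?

Shear matrix for vertical shear with factor k = 1:
[[1, 0], [1, 1]]
Result: (6, 0) → (6, 6)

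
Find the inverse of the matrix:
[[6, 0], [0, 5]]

For [[a,b],[c,d]], inverse = (1/det)·[[d,-b],[-c,a]]
det = (6)(5) - (0)(0) = 30 - 0 = 30
Inverse = (1/30)·[[5, 0], [0, 6]]
= [[1/6, 0], [0, 1/5]]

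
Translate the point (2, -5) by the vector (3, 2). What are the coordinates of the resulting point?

Translation by (3, 2) (homogeneous matrix [[1, 0, 3], [0, 1, 2], [0, 0, 1]]):
x' = 2 + 3 = 5
y' = -5 + 2 = -3
Result: (5, -3)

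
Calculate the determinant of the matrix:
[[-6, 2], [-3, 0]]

For a 2×2 matrix [[a, b], [c, d]], det = ad - bc
det = (-6)(0) - (2)(-3) = 0 - -6 = 6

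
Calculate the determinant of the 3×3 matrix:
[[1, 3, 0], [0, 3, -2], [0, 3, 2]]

Expansion along first row:
det = 1·det([[3,-2],[3,2]]) - 3·det([[0,-2],[0,2]]) + 0·det([[0,3],[0,3]])
    = 1·(3·2 - -2·3) - 3·(0·2 - -2·0) + 0·(0·3 - 3·0)
    = 1·12 - 3·0 + 0·0
    = 12 + 0 + 0 = 12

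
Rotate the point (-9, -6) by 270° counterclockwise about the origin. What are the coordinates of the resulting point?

Rotation matrix for 270°: [[cos 270°, -sin 270°], [sin 270°, cos 270°]] = [[0, 1], [-1, 0]]
[[0, 1], [-1, 0]] × [-9, -6]ᵀ = [-6, 9]ᵀ
Result: (-6, 9)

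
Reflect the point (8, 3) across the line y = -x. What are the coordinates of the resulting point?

Reflection across line y = -x: (8, 3) → (-3, -8)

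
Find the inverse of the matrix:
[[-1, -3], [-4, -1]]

For [[a,b],[c,d]], inverse = (1/det)·[[d,-b],[-c,a]]
det = (-1)(-1) - (-3)(-4) = 1 - 12 = -11
Inverse = (1/-11)·[[-1, 3], [4, -1]]
= [[1/11, -3/11], [-4/11, 1/11]]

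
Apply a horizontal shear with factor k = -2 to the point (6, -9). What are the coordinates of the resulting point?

Shear matrix for horizontal shear with factor k = -2:
[[1, -2], [0, 1]]
Result: (6, -9) → (24, -9)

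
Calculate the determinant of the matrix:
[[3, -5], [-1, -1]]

For a 2×2 matrix [[a, b], [c, d]], det = ad - bc
det = (3)(-1) - (-5)(-1) = -3 - 5 = -8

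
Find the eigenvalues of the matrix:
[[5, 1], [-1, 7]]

Characteristic equation: det(A - λI) = 0
λ² - (trace)λ + (det) = 0
trace = 5 + 7 = 12, det = (5)(7) - (1)(-1) = 36
λ² - (12)λ + (36) = 0
λ = (12 ± √((12)² - 4·(36))) / 2 = (12 ± √0) / 2
Solving: λ = 6, 6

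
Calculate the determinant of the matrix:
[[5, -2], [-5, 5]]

For a 2×2 matrix [[a, b], [c, d]], det = ad - bc
det = (5)(5) - (-2)(-5) = 25 - 10 = 15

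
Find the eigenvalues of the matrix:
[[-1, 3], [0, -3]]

Characteristic equation: det(A - λI) = 0
λ² - (trace)λ + (det) = 0
trace = -1 + -3 = -4, det = (-1)(-3) - (3)(0) = 3
λ² - (-4)λ + (3) = 0
λ = (-4 ± √((-4)² - 4·(3))) / 2 = (-4 ± √4) / 2
Solving: λ = -3, -1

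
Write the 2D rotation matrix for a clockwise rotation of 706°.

Rotation matrix formula: [[cos θ, -sin θ], [sin θ, cos θ]]
A clockwise rotation by 706° is equivalent to a counterclockwise rotation by -706°.
For θ = -706°:
cos(-706°) = 0.9703
sin(-706°) = 0.2419
Result: [[0.9703, -0.2419], [0.2419, 0.9703]]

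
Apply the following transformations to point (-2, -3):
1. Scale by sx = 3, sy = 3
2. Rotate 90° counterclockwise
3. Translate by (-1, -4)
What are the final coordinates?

Step 1: Scale → (-6, -9)
Step 2: Rotate 90° → (9, -6)
Step 3: Translate → (8, -10)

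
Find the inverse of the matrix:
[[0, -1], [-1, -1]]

For [[a,b],[c,d]], inverse = (1/det)·[[d,-b],[-c,a]]
det = (0)(-1) - (-1)(-1) = 0 - 1 = -1
Inverse = (1/-1)·[[-1, 1], [1, 0]]
= [[1, -1], [-1, 0]]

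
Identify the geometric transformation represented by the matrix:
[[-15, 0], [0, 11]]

This matrix represents: non-uniform scaling by sx = -15, sy = 11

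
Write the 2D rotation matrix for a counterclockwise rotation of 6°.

Rotation matrix formula: [[cos θ, -sin θ], [sin θ, cos θ]]
For θ = 6°:
cos(6°) = 0.9945
sin(6°) = 0.1045
Result: [[0.9945, -0.1045], [0.1045, 0.9945]]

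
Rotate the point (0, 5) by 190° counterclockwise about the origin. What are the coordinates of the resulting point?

Rotation matrix for 190°: [[cos 190°, -sin 190°], [sin 190°, cos 190°]] ≈ [[-0.984808, 0.173648], [-0.173648, -0.984808]]
[[-0.984808, 0.173648], [-0.173648, -0.984808]] × [0, 5]ᵀ ≈ [0.8682, -4.9240]ᵀ
Result: (0.8682, -4.9240)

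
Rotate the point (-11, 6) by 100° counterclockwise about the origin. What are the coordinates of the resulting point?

Rotation matrix for 100°: [[cos 100°, -sin 100°], [sin 100°, cos 100°]] ≈ [[-0.173648, -0.984808], [0.984808, -0.173648]]
[[-0.173648, -0.984808], [0.984808, -0.173648]] × [-11, 6]ᵀ ≈ [-3.9987, -11.8748]ᵀ
Result: (-3.9987, -11.8748)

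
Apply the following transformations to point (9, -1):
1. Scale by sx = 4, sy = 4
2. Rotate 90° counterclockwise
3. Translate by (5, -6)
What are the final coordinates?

Step 1: Scale → (36, -4)
Step 2: Rotate 90° → (4, 36)
Step 3: Translate → (9, 30)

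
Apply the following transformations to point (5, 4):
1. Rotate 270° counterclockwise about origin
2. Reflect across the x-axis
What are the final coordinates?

Step 1: Rotate 270° → (4, -5)
Step 2: Reflect across x-axis → (4, 5)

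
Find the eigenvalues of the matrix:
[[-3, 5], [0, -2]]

Characteristic equation: det(A - λI) = 0
λ² - (trace)λ + (det) = 0
trace = -3 + -2 = -5, det = (-3)(-2) - (5)(0) = 6
λ² - (-5)λ + (6) = 0
λ = (-5 ± √((-5)² - 4·(6))) / 2 = (-5 ± √1) / 2
Solving: λ = -3, -2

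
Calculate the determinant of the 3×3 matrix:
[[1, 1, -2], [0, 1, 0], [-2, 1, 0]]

Expansion along first row:
det = 1·det([[1,0],[1,0]]) - 1·det([[0,0],[-2,0]]) + -2·det([[0,1],[-2,1]])
    = 1·(1·0 - 0·1) - 1·(0·0 - 0·-2) + -2·(0·1 - 1·-2)
    = 1·0 - 1·0 + -2·2
    = 0 + 0 + -4 = -4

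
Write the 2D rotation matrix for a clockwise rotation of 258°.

Rotation matrix formula: [[cos θ, -sin θ], [sin θ, cos θ]]
A clockwise rotation by 258° is equivalent to a counterclockwise rotation by -258°.
For θ = -258°:
cos(-258°) = -0.2079
sin(-258°) = 0.9781
Result: [[-0.2079, -0.9781], [0.9781, -0.2079]]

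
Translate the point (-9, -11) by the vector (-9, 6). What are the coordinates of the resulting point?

Translation by (-9, 6) (homogeneous matrix [[1, 0, -9], [0, 1, 6], [0, 0, 1]]):
x' = -9 + -9 = -18
y' = -11 + 6 = -5
Result: (-18, -5)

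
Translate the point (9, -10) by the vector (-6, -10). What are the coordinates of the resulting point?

Translation by (-6, -10) (homogeneous matrix [[1, 0, -6], [0, 1, -10], [0, 0, 1]]):
x' = 9 + -6 = 3
y' = -10 + -10 = -20
Result: (3, -20)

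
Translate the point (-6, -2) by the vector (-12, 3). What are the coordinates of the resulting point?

Translation by (-12, 3) (homogeneous matrix [[1, 0, -12], [0, 1, 3], [0, 0, 1]]):
x' = -6 + -12 = -18
y' = -2 + 3 = 1
Result: (-18, 1)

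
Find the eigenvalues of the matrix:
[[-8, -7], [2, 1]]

Characteristic equation: det(A - λI) = 0
λ² - (trace)λ + (det) = 0
trace = -8 + 1 = -7, det = (-8)(1) - (-7)(2) = 6
λ² - (-7)λ + (6) = 0
λ = (-7 ± √((-7)² - 4·(6))) / 2 = (-7 ± √25) / 2
Solving: λ = -6, -1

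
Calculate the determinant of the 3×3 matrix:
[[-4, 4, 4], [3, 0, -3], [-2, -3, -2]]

Expansion along first row:
det = -4·det([[0,-3],[-3,-2]]) - 4·det([[3,-3],[-2,-2]]) + 4·det([[3,0],[-2,-3]])
    = -4·(0·-2 - -3·-3) - 4·(3·-2 - -3·-2) + 4·(3·-3 - 0·-2)
    = -4·-9 - 4·-12 + 4·-9
    = 36 + 48 + -36 = 48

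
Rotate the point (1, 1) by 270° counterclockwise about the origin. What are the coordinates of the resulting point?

Rotation matrix for 270°: [[cos 270°, -sin 270°], [sin 270°, cos 270°]] = [[0, 1], [-1, 0]]
[[0, 1], [-1, 0]] × [1, 1]ᵀ = [1, -1]ᵀ
Result: (1, -1)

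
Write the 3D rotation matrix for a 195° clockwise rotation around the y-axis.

Rotation matrix for clockwise 195° around y-axis:
A clockwise rotation by 195° is a counterclockwise rotation by -195°.
cos(-195°) = -0.9659, sin(-195°) = 0.2588
Result: [[-0.9659, 0, 0.2588], [0, 1, 0], [-0.2588, 0, -0.9659]]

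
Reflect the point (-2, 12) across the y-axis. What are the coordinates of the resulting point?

Reflection across y-axis: (-2, 12) → (2, 12)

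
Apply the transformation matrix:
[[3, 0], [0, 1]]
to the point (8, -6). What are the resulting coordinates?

Matrix multiplication:
[[3, 0], [0, 1]] × [8, -6]ᵀ
= [(3)(8) + (0)(-6), (0)(8) + (1)(-6)]ᵀ
= [24, -6]ᵀ
Result: (24, -6)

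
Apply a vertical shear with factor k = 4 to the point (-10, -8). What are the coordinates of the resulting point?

Shear matrix for vertical shear with factor k = 4:
[[1, 0], [4, 1]]
Result: (-10, -8) → (-10, -48)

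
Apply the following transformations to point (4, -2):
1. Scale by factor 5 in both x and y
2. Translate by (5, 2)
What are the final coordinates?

Step 1: Scale (4, -2) by 5 → (20, -10)
Step 2: Translate by (5, 2) → (25, -8)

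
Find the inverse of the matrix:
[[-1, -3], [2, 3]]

For [[a,b],[c,d]], inverse = (1/det)·[[d,-b],[-c,a]]
det = (-1)(3) - (-3)(2) = -3 - -6 = 3
Inverse = (1/3)·[[3, 3], [-2, -1]]
= [[1, 1], [-2/3, -1/3]]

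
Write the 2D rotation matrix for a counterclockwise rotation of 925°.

Rotation matrix formula: [[cos θ, -sin θ], [sin θ, cos θ]]
For θ = 925°:
cos(925°) = -0.9063
sin(925°) = -0.4226
Result: [[-0.9063, 0.4226], [-0.4226, -0.9063]]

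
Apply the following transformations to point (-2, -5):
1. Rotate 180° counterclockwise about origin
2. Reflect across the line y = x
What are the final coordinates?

Step 1: Rotate 180° → (2, 5)
Step 2: Reflect across line y = x → (5, 2)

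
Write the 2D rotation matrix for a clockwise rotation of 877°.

Rotation matrix formula: [[cos θ, -sin θ], [sin θ, cos θ]]
A clockwise rotation by 877° is equivalent to a counterclockwise rotation by -877°.
For θ = -877°:
cos(-877°) = -0.9205
sin(-877°) = -0.3907
Result: [[-0.9205, 0.3907], [-0.3907, -0.9205]]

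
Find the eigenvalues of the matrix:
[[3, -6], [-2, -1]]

Characteristic equation: det(A - λI) = 0
λ² - (trace)λ + (det) = 0
trace = 3 + -1 = 2, det = (3)(-1) - (-6)(-2) = -15
λ² - (2)λ + (-15) = 0
λ = (2 ± √((2)² - 4·(-15))) / 2 = (2 ± √64) / 2
Solving: λ = -3, 5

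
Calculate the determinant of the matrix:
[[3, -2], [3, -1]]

For a 2×2 matrix [[a, b], [c, d]], det = ad - bc
det = (3)(-1) - (-2)(3) = -3 - -6 = 3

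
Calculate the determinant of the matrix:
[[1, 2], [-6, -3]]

For a 2×2 matrix [[a, b], [c, d]], det = ad - bc
det = (1)(-3) - (2)(-6) = -3 - -12 = 9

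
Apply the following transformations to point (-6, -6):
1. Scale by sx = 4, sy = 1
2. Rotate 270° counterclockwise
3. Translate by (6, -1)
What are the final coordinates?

Step 1: Scale → (-24, -6)
Step 2: Rotate 270° → (-6, 24)
Step 3: Translate → (0, 23)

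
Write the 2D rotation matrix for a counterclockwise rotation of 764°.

Rotation matrix formula: [[cos θ, -sin θ], [sin θ, cos θ]]
For θ = 764°:
cos(764°) = 0.7193
sin(764°) = 0.6947
Result: [[0.7193, -0.6947], [0.6947, 0.7193]]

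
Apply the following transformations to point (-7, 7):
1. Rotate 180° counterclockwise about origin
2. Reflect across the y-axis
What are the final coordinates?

Step 1: Rotate 180° → (7, -7)
Step 2: Reflect across y-axis → (-7, -7)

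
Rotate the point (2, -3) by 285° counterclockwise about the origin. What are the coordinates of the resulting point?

Rotation matrix for 285°: [[cos 285°, -sin 285°], [sin 285°, cos 285°]] ≈ [[0.258819, 0.965926], [-0.965926, 0.258819]]
[[0.258819, 0.965926], [-0.965926, 0.258819]] × [2, -3]ᵀ ≈ [-2.3801, -2.7083]ᵀ
Result: (-2.3801, -2.7083)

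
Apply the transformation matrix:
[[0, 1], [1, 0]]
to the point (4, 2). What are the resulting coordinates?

Matrix multiplication:
[[0, 1], [1, 0]] × [4, 2]ᵀ
= [(0)(4) + (1)(2), (1)(4) + (0)(2)]ᵀ
= [2, 4]ᵀ
Result: (2, 4)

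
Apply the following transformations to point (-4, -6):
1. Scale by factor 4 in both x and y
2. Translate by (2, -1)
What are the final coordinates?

Step 1: Scale (-4, -6) by 4 → (-16, -24)
Step 2: Translate by (2, -1) → (-14, -25)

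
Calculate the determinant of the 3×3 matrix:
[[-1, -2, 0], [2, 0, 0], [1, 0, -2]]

Expansion along first row:
det = -1·det([[0,0],[0,-2]]) - -2·det([[2,0],[1,-2]]) + 0·det([[2,0],[1,0]])
    = -1·(0·-2 - 0·0) - -2·(2·-2 - 0·1) + 0·(2·0 - 0·1)
    = -1·0 - -2·-4 + 0·0
    = 0 + -8 + 0 = -8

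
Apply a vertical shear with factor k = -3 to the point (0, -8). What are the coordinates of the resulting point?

Shear matrix for vertical shear with factor k = -3:
[[1, 0], [-3, 1]]
Result: (0, -8) → (0, -8)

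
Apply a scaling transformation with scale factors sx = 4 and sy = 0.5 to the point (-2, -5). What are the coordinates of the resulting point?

Scaling matrix:
[[4, 0], [0, 0.50]]
Result: (-2 × 4, -5 × 0.5) = (-8, -2.5)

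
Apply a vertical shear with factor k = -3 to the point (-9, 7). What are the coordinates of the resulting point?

Shear matrix for vertical shear with factor k = -3:
[[1, 0], [-3, 1]]
Result: (-9, 7) → (-9, 34)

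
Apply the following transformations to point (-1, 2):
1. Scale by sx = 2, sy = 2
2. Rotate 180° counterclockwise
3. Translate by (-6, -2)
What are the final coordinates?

Step 1: Scale → (-2, 4)
Step 2: Rotate 180° → (2, -4)
Step 3: Translate → (-4, -6)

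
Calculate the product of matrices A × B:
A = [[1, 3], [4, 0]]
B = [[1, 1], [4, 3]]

Matrix multiplication:
C[0][0] = 1×1 + 3×4 = 13
C[0][1] = 1×1 + 3×3 = 10
C[1][0] = 4×1 + 0×4 = 4
C[1][1] = 4×1 + 0×3 = 4
Result: [[13, 10], [4, 4]]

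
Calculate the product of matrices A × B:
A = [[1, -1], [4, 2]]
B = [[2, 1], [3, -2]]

Matrix multiplication:
C[0][0] = 1×2 + -1×3 = -1
C[0][1] = 1×1 + -1×-2 = 3
C[1][0] = 4×2 + 2×3 = 14
C[1][1] = 4×1 + 2×-2 = 0
Result: [[-1, 3], [14, 0]]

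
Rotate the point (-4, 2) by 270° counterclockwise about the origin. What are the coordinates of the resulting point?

Rotation matrix for 270°: [[cos 270°, -sin 270°], [sin 270°, cos 270°]] = [[0, 1], [-1, 0]]
[[0, 1], [-1, 0]] × [-4, 2]ᵀ = [2, 4]ᵀ
Result: (2, 4)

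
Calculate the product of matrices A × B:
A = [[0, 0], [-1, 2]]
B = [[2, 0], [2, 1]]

Matrix multiplication:
C[0][0] = 0×2 + 0×2 = 0
C[0][1] = 0×0 + 0×1 = 0
C[1][0] = -1×2 + 2×2 = 2
C[1][1] = -1×0 + 2×1 = 2
Result: [[0, 0], [2, 2]]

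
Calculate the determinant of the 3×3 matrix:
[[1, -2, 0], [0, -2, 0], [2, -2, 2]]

Expansion along first row:
det = 1·det([[-2,0],[-2,2]]) - -2·det([[0,0],[2,2]]) + 0·det([[0,-2],[2,-2]])
    = 1·(-2·2 - 0·-2) - -2·(0·2 - 0·2) + 0·(0·-2 - -2·2)
    = 1·-4 - -2·0 + 0·4
    = -4 + 0 + 0 = -4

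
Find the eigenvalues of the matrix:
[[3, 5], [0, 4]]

Characteristic equation: det(A - λI) = 0
λ² - (trace)λ + (det) = 0
trace = 3 + 4 = 7, det = (3)(4) - (5)(0) = 12
λ² - (7)λ + (12) = 0
λ = (7 ± √((7)² - 4·(12))) / 2 = (7 ± √1) / 2
Solving: λ = 3, 4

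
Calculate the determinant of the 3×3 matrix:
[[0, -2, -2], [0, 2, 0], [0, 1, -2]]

Expansion along first row:
det = 0·det([[2,0],[1,-2]]) - -2·det([[0,0],[0,-2]]) + -2·det([[0,2],[0,1]])
    = 0·(2·-2 - 0·1) - -2·(0·-2 - 0·0) + -2·(0·1 - 2·0)
    = 0·-4 - -2·0 + -2·0
    = 0 + 0 + 0 = 0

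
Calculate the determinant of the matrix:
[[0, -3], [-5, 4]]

For a 2×2 matrix [[a, b], [c, d]], det = ad - bc
det = (0)(4) - (-3)(-5) = 0 - 15 = -15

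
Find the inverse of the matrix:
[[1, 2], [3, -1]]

For [[a,b],[c,d]], inverse = (1/det)·[[d,-b],[-c,a]]
det = (1)(-1) - (2)(3) = -1 - 6 = -7
Inverse = (1/-7)·[[-1, -2], [-3, 1]]
= [[1/7, 2/7], [3/7, -1/7]]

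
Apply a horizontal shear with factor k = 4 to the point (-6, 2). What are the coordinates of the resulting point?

Shear matrix for horizontal shear with factor k = 4:
[[1, 4], [0, 1]]
Result: (-6, 2) → (2, 2)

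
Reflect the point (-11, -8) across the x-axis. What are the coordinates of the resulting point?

Reflection across x-axis: (-11, -8) → (-11, 8)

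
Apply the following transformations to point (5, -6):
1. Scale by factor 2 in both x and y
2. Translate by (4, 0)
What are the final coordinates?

Step 1: Scale (5, -6) by 2 → (10, -12)
Step 2: Translate by (4, 0) → (14, -12)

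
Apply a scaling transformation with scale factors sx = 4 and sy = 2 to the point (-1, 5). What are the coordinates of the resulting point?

Scaling matrix:
[[4, 0], [0, 2]]
Result: (-1 × 4, 5 × 2) = (-4, 10)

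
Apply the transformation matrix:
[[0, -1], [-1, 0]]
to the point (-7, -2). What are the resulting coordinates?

Matrix multiplication:
[[0, -1], [-1, 0]] × [-7, -2]ᵀ
= [(0)(-7) + (-1)(-2), (-1)(-7) + (0)(-2)]ᵀ
= [2, 7]ᵀ
Result: (2, 7)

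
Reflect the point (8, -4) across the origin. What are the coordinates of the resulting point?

Reflection across origin: (8, -4) → (-8, 4)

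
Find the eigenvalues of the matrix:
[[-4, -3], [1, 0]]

Characteristic equation: det(A - λI) = 0
λ² - (trace)λ + (det) = 0
trace = -4 + 0 = -4, det = (-4)(0) - (-3)(1) = 3
λ² - (-4)λ + (3) = 0
λ = (-4 ± √((-4)² - 4·(3))) / 2 = (-4 ± √4) / 2
Solving: λ = -3, -1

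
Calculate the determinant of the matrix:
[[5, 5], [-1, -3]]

For a 2×2 matrix [[a, b], [c, d]], det = ad - bc
det = (5)(-3) - (5)(-1) = -15 - -5 = -10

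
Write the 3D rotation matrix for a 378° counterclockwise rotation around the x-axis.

Rotation matrix for counterclockwise 378° around x-axis:
cos(378°) = 0.9511, sin(378°) = 0.3090
Result: [[1, 0, 0], [0, 0.9511, -0.3090], [0, 0.3090, 0.9511]]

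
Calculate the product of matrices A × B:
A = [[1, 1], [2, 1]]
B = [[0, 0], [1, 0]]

Matrix multiplication:
C[0][0] = 1×0 + 1×1 = 1
C[0][1] = 1×0 + 1×0 = 0
C[1][0] = 2×0 + 1×1 = 1
C[1][1] = 2×0 + 1×0 = 0
Result: [[1, 0], [1, 0]]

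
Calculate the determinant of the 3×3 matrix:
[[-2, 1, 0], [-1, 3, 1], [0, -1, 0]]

Expansion along first row:
det = -2·det([[3,1],[-1,0]]) - 1·det([[-1,1],[0,0]]) + 0·det([[-1,3],[0,-1]])
    = -2·(3·0 - 1·-1) - 1·(-1·0 - 1·0) + 0·(-1·-1 - 3·0)
    = -2·1 - 1·0 + 0·1
    = -2 + 0 + 0 = -2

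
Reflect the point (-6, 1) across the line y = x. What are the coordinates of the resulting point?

Reflection across line y = x: (-6, 1) → (1, -6)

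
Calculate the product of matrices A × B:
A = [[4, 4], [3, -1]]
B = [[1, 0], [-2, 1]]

Matrix multiplication:
C[0][0] = 4×1 + 4×-2 = -4
C[0][1] = 4×0 + 4×1 = 4
C[1][0] = 3×1 + -1×-2 = 5
C[1][1] = 3×0 + -1×1 = -1
Result: [[-4, 4], [5, -1]]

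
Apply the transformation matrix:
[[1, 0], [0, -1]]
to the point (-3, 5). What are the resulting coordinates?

Matrix multiplication:
[[1, 0], [0, -1]] × [-3, 5]ᵀ
= [(1)(-3) + (0)(5), (0)(-3) + (-1)(5)]ᵀ
= [-3, -5]ᵀ
Result: (-3, -5)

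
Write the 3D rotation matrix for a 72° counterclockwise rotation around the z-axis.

Rotation matrix for counterclockwise 72° around z-axis:
cos(72°) = 0.3090, sin(72°) = 0.9511
Result: [[0.3090, -0.9511, 0], [0.9511, 0.3090, 0], [0, 0, 1]]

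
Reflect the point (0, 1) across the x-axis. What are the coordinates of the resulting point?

Reflection across x-axis: (0, 1) → (0, -1)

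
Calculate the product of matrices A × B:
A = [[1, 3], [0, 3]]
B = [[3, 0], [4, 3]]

Matrix multiplication:
C[0][0] = 1×3 + 3×4 = 15
C[0][1] = 1×0 + 3×3 = 9
C[1][0] = 0×3 + 3×4 = 12
C[1][1] = 0×0 + 3×3 = 9
Result: [[15, 9], [12, 9]]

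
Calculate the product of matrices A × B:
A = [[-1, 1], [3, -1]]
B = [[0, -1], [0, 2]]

Matrix multiplication:
C[0][0] = -1×0 + 1×0 = 0
C[0][1] = -1×-1 + 1×2 = 3
C[1][0] = 3×0 + -1×0 = 0
C[1][1] = 3×-1 + -1×2 = -5
Result: [[0, 3], [0, -5]]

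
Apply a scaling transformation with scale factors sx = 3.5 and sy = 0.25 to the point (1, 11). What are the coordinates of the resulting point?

Scaling matrix:
[[3.50, 0], [0, 0.25]]
Result: (1 × 3.5, 11 × 0.25) = (3.5, 2.75)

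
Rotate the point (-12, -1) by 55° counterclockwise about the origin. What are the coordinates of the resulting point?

Rotation matrix for 55°: [[cos 55°, -sin 55°], [sin 55°, cos 55°]] ≈ [[0.573576, -0.819152], [0.819152, 0.573576]]
[[0.573576, -0.819152], [0.819152, 0.573576]] × [-12, -1]ᵀ ≈ [-6.0638, -10.4034]ᵀ
Result: (-6.0638, -10.4034)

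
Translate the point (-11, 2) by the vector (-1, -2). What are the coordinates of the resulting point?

Translation by (-1, -2) (homogeneous matrix [[1, 0, -1], [0, 1, -2], [0, 0, 1]]):
x' = -11 + -1 = -12
y' = 2 + -2 = 0
Result: (-12, 0)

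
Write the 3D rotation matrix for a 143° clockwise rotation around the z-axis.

Rotation matrix for clockwise 143° around z-axis:
A clockwise rotation by 143° is a counterclockwise rotation by -143°.
cos(-143°) = -0.7986, sin(-143°) = -0.6018
Result: [[-0.7986, 0.6018, 0], [-0.6018, -0.7986, 0], [0, 0, 1]]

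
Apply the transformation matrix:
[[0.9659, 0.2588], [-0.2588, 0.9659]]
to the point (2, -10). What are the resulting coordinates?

Matrix multiplication:
[[0.9659, 0.2588], [-0.2588, 0.9659]] × [2, -10]ᵀ
= [(0.9659)(2) + (0.2588)(-10), (-0.2588)(2) + (0.9659)(-10)]ᵀ
= [-0.6562, -10.1766]ᵀ
Result: (-0.6562, -10.1766)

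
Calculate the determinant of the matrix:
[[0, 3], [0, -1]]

For a 2×2 matrix [[a, b], [c, d]], det = ad - bc
det = (0)(-1) - (3)(0) = 0 - 0 = 0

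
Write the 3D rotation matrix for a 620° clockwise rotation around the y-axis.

Rotation matrix for clockwise 620° around y-axis:
A clockwise rotation by 620° is a counterclockwise rotation by -620°.
cos(-620°) = -0.1736, sin(-620°) = 0.9848
Result: [[-0.1736, 0, 0.9848], [0, 1, 0], [-0.9848, 0, -0.1736]]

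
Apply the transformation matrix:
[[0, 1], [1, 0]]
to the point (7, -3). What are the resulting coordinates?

Matrix multiplication:
[[0, 1], [1, 0]] × [7, -3]ᵀ
= [(0)(7) + (1)(-3), (1)(7) + (0)(-3)]ᵀ
= [-3, 7]ᵀ
Result: (-3, 7)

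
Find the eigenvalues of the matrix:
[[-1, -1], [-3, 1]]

Characteristic equation: det(A - λI) = 0
λ² - (trace)λ + (det) = 0
trace = -1 + 1 = 0, det = (-1)(1) - (-1)(-3) = -4
λ² - (0)λ + (-4) = 0
λ = (0 ± √((0)² - 4·(-4))) / 2 = (0 ± √16) / 2
Solving: λ = -2, 2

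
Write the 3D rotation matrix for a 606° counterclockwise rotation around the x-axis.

Rotation matrix for counterclockwise 606° around x-axis:
cos(606°) = -0.4067, sin(606°) = -0.9135
Result: [[1, 0, 0], [0, -0.4067, 0.9135], [0, -0.9135, -0.4067]]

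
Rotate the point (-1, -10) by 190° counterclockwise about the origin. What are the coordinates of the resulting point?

Rotation matrix for 190°: [[cos 190°, -sin 190°], [sin 190°, cos 190°]] ≈ [[-0.984808, 0.173648], [-0.173648, -0.984808]]
[[-0.984808, 0.173648], [-0.173648, -0.984808]] × [-1, -10]ᵀ ≈ [-0.7517, 10.0217]ᵀ
Result: (-0.7517, 10.0217)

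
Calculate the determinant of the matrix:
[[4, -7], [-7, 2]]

For a 2×2 matrix [[a, b], [c, d]], det = ad - bc
det = (4)(2) - (-7)(-7) = 8 - 49 = -41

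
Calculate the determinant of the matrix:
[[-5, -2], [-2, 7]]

For a 2×2 matrix [[a, b], [c, d]], det = ad - bc
det = (-5)(7) - (-2)(-2) = -35 - 4 = -39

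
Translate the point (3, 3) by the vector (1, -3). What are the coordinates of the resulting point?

Translation by (1, -3) (homogeneous matrix [[1, 0, 1], [0, 1, -3], [0, 0, 1]]):
x' = 3 + 1 = 4
y' = 3 + -3 = 0
Result: (4, 0)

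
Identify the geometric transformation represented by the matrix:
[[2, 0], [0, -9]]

This matrix represents: non-uniform scaling by sx = 2, sy = -9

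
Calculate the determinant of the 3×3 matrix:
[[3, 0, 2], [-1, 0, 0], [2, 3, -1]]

Expansion along first row:
det = 3·det([[0,0],[3,-1]]) - 0·det([[-1,0],[2,-1]]) + 2·det([[-1,0],[2,3]])
    = 3·(0·-1 - 0·3) - 0·(-1·-1 - 0·2) + 2·(-1·3 - 0·2)
    = 3·0 - 0·1 + 2·-3
    = 0 + 0 + -6 = -6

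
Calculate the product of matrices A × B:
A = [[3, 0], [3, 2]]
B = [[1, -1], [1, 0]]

Matrix multiplication:
C[0][0] = 3×1 + 0×1 = 3
C[0][1] = 3×-1 + 0×0 = -3
C[1][0] = 3×1 + 2×1 = 5
C[1][1] = 3×-1 + 2×0 = -3
Result: [[3, -3], [5, -3]]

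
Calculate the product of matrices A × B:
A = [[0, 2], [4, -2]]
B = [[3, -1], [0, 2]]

Matrix multiplication:
C[0][0] = 0×3 + 2×0 = 0
C[0][1] = 0×-1 + 2×2 = 4
C[1][0] = 4×3 + -2×0 = 12
C[1][1] = 4×-1 + -2×2 = -8
Result: [[0, 4], [12, -8]]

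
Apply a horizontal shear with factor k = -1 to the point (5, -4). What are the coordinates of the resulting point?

Shear matrix for horizontal shear with factor k = -1:
[[1, -1], [0, 1]]
Result: (5, -4) → (9, -4)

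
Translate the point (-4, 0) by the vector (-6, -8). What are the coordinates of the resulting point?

Translation by (-6, -8) (homogeneous matrix [[1, 0, -6], [0, 1, -8], [0, 0, 1]]):
x' = -4 + -6 = -10
y' = 0 + -8 = -8
Result: (-10, -8)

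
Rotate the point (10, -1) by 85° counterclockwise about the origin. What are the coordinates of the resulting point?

Rotation matrix for 85°: [[cos 85°, -sin 85°], [sin 85°, cos 85°]] ≈ [[0.087156, -0.996195], [0.996195, 0.087156]]
[[0.087156, -0.996195], [0.996195, 0.087156]] × [10, -1]ᵀ ≈ [1.8678, 9.8748]ᵀ
Result: (1.8678, 9.8748)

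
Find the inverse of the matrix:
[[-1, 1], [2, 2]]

For [[a,b],[c,d]], inverse = (1/det)·[[d,-b],[-c,a]]
det = (-1)(2) - (1)(2) = -2 - 2 = -4
Inverse = (1/-4)·[[2, -1], [-2, -1]]
= [[-1/2, 1/4], [1/2, 1/4]]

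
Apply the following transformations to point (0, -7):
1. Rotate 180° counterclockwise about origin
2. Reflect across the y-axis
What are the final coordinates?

Step 1: Rotate 180° → (0, 7)
Step 2: Reflect across y-axis → (0, 7)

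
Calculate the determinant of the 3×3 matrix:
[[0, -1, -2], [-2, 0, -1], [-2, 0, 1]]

Expansion along first row:
det = 0·det([[0,-1],[0,1]]) - -1·det([[-2,-1],[-2,1]]) + -2·det([[-2,0],[-2,0]])
    = 0·(0·1 - -1·0) - -1·(-2·1 - -1·-2) + -2·(-2·0 - 0·-2)
    = 0·0 - -1·-4 + -2·0
    = 0 + -4 + 0 = -4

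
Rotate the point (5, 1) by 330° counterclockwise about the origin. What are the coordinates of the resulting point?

Rotation matrix for 330°: [[cos 330°, -sin 330°], [sin 330°, cos 330°]] ≈ [[0.866025, 0.500000], [-0.500000, 0.866025]]
[[0.866025, 0.500000], [-0.500000, 0.866025]] × [5, 1]ᵀ ≈ [4.8301, -1.6340]ᵀ
Result: (4.8301, -1.6340)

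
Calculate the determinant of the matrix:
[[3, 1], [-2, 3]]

For a 2×2 matrix [[a, b], [c, d]], det = ad - bc
det = (3)(3) - (1)(-2) = 9 - -2 = 11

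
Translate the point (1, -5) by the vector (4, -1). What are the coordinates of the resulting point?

Translation by (4, -1) (homogeneous matrix [[1, 0, 4], [0, 1, -1], [0, 0, 1]]):
x' = 1 + 4 = 5
y' = -5 + -1 = -6
Result: (5, -6)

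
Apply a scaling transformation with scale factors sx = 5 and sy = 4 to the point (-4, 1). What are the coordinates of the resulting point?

Scaling matrix:
[[5, 0], [0, 4]]
Result: (-4 × 5, 1 × 4) = (-20, 4)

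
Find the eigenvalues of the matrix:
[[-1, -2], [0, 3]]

Characteristic equation: det(A - λI) = 0
λ² - (trace)λ + (det) = 0
trace = -1 + 3 = 2, det = (-1)(3) - (-2)(0) = -3
λ² - (2)λ + (-3) = 0
λ = (2 ± √((2)² - 4·(-3))) / 2 = (2 ± √16) / 2
Solving: λ = -1, 3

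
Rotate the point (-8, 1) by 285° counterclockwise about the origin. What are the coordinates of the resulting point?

Rotation matrix for 285°: [[cos 285°, -sin 285°], [sin 285°, cos 285°]] ≈ [[0.258819, 0.965926], [-0.965926, 0.258819]]
[[0.258819, 0.965926], [-0.965926, 0.258819]] × [-8, 1]ᵀ ≈ [-1.1046, 7.9862]ᵀ
Result: (-1.1046, 7.9862)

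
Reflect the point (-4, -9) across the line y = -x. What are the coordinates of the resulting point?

Reflection across line y = -x: (-4, -9) → (9, 4)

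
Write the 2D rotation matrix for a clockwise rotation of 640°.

Rotation matrix formula: [[cos θ, -sin θ], [sin θ, cos θ]]
A clockwise rotation by 640° is equivalent to a counterclockwise rotation by -640°.
For θ = -640°:
cos(-640°) = 0.1736
sin(-640°) = 0.9848
Result: [[0.1736, -0.9848], [0.9848, 0.1736]]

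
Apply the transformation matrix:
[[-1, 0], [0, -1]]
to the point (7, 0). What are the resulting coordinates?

Matrix multiplication:
[[-1, 0], [0, -1]] × [7, 0]ᵀ
= [(-1)(7) + (0)(0), (0)(7) + (-1)(0)]ᵀ
= [-7, 0]ᵀ
Result: (-7, 0)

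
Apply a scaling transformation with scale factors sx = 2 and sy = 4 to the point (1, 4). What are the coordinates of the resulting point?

Scaling matrix:
[[2, 0], [0, 4]]
Result: (1 × 2, 4 × 4) = (2, 16)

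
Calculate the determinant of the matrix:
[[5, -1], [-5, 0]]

For a 2×2 matrix [[a, b], [c, d]], det = ad - bc
det = (5)(0) - (-1)(-5) = 0 - 5 = -5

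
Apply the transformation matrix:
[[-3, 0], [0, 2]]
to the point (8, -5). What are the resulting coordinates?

Matrix multiplication:
[[-3, 0], [0, 2]] × [8, -5]ᵀ
= [(-3)(8) + (0)(-5), (0)(8) + (2)(-5)]ᵀ
= [-24, -10]ᵀ
Result: (-24, -10)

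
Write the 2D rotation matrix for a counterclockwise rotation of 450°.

Rotation matrix formula: [[cos θ, -sin θ], [sin θ, cos θ]]
For θ = 450°:
cos(450°) = 0
sin(450°) = 1
Result: [[0, -1], [1, 0]]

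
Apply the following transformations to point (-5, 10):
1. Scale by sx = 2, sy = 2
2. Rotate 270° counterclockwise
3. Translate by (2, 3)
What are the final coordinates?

Step 1: Scale → (-10, 20)
Step 2: Rotate 270° → (20, 10)
Step 3: Translate → (22, 13)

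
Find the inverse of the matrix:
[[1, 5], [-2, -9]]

For [[a,b],[c,d]], inverse = (1/det)·[[d,-b],[-c,a]]
det = (1)(-9) - (5)(-2) = -9 - -10 = 1
Inverse = [[-9, -5], [2, 1]]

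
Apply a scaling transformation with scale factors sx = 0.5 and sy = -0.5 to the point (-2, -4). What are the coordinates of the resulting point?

Scaling matrix:
[[0.50, 0], [0, -0.50]]
Result: (-2 × 0.5, -4 × -0.5) = (-1, 2)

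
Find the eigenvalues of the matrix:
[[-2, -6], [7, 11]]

Characteristic equation: det(A - λI) = 0
λ² - (trace)λ + (det) = 0
trace = -2 + 11 = 9, det = (-2)(11) - (-6)(7) = 20
λ² - (9)λ + (20) = 0
λ = (9 ± √((9)² - 4·(20))) / 2 = (9 ± √1) / 2
Solving: λ = 4, 5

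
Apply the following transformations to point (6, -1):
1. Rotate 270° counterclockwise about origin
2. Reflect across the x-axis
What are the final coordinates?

Step 1: Rotate 270° → (-1, -6)
Step 2: Reflect across x-axis → (-1, 6)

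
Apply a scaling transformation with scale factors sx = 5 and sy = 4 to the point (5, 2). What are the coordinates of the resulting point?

Scaling matrix:
[[5, 0], [0, 4]]
Result: (5 × 5, 2 × 4) = (25, 8)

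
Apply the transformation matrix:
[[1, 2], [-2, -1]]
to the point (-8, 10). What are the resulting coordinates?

Matrix multiplication:
[[1, 2], [-2, -1]] × [-8, 10]ᵀ
= [(1)(-8) + (2)(10), (-2)(-8) + (-1)(10)]ᵀ
= [12, 6]ᵀ
Result: (12, 6)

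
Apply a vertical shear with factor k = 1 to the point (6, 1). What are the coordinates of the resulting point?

Shear matrix for vertical shear with factor k = 1:
[[1, 0], [1, 1]]
Result: (6, 1) → (6, 7)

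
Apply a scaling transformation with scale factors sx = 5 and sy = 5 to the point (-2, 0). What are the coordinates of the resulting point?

Scaling matrix:
[[5, 0], [0, 5]]
Result: (-2 × 5, 0 × 5) = (-10, 0)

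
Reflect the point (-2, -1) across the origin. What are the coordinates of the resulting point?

Reflection across origin: (-2, -1) → (2, 1)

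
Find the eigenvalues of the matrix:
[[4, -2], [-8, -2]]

Characteristic equation: det(A - λI) = 0
λ² - (trace)λ + (det) = 0
trace = 4 + -2 = 2, det = (4)(-2) - (-2)(-8) = -24
λ² - (2)λ + (-24) = 0
λ = (2 ± √((2)² - 4·(-24))) / 2 = (2 ± √100) / 2
Solving: λ = -4, 6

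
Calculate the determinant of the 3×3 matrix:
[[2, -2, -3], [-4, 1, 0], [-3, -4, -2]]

Expansion along first row:
det = 2·det([[1,0],[-4,-2]]) - -2·det([[-4,0],[-3,-2]]) + -3·det([[-4,1],[-3,-4]])
    = 2·(1·-2 - 0·-4) - -2·(-4·-2 - 0·-3) + -3·(-4·-4 - 1·-3)
    = 2·-2 - -2·8 + -3·19
    = -4 + 16 + -57 = -45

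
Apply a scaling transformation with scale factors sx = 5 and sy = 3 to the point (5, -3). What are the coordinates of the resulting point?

Scaling matrix:
[[5, 0], [0, 3]]
Result: (5 × 5, -3 × 3) = (25, -9)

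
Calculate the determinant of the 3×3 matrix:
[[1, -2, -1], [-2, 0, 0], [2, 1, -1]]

Expansion along first row:
det = 1·det([[0,0],[1,-1]]) - -2·det([[-2,0],[2,-1]]) + -1·det([[-2,0],[2,1]])
    = 1·(0·-1 - 0·1) - -2·(-2·-1 - 0·2) + -1·(-2·1 - 0·2)
    = 1·0 - -2·2 + -1·-2
    = 0 + 4 + 2 = 6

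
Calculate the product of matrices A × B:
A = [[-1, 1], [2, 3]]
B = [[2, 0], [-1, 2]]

Matrix multiplication:
C[0][0] = -1×2 + 1×-1 = -3
C[0][1] = -1×0 + 1×2 = 2
C[1][0] = 2×2 + 3×-1 = 1
C[1][1] = 2×0 + 3×2 = 6
Result: [[-3, 2], [1, 6]]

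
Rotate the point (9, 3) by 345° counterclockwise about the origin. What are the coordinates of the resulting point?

Rotation matrix for 345°: [[cos 345°, -sin 345°], [sin 345°, cos 345°]] ≈ [[0.965926, 0.258819], [-0.258819, 0.965926]]
[[0.965926, 0.258819], [-0.258819, 0.965926]] × [9, 3]ᵀ ≈ [9.4698, 0.5684]ᵀ
Result: (9.4698, 0.5684)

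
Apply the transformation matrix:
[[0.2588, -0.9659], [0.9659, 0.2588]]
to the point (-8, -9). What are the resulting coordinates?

Matrix multiplication:
[[0.2588, -0.9659], [0.9659, 0.2588]] × [-8, -9]ᵀ
= [(0.2588)(-8) + (-0.9659)(-9), (0.9659)(-8) + (0.2588)(-9)]ᵀ
= [6.6227, -10.0564]ᵀ
Result: (6.6227, -10.0564)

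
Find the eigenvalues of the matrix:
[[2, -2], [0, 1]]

Characteristic equation: det(A - λI) = 0
λ² - (trace)λ + (det) = 0
trace = 2 + 1 = 3, det = (2)(1) - (-2)(0) = 2
λ² - (3)λ + (2) = 0
λ = (3 ± √((3)² - 4·(2))) / 2 = (3 ± √1) / 2
Solving: λ = 1, 2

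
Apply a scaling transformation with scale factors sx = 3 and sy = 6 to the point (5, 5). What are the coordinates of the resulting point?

Scaling matrix:
[[3, 0], [0, 6]]
Result: (5 × 3, 5 × 6) = (15, 30)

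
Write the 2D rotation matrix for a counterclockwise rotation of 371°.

Rotation matrix formula: [[cos θ, -sin θ], [sin θ, cos θ]]
For θ = 371°:
cos(371°) = 0.9816
sin(371°) = 0.1908
Result: [[0.9816, -0.1908], [0.1908, 0.9816]]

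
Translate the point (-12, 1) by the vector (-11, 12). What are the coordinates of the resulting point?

Translation by (-11, 12) (homogeneous matrix [[1, 0, -11], [0, 1, 12], [0, 0, 1]]):
x' = -12 + -11 = -23
y' = 1 + 12 = 13
Result: (-23, 13)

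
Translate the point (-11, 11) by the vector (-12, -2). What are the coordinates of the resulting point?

Translation by (-12, -2) (homogeneous matrix [[1, 0, -12], [0, 1, -2], [0, 0, 1]]):
x' = -11 + -12 = -23
y' = 11 + -2 = 9
Result: (-23, 9)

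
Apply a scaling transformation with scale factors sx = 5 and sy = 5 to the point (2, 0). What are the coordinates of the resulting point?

Scaling matrix:
[[5, 0], [0, 5]]
Result: (2 × 5, 0 × 5) = (10, 0)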